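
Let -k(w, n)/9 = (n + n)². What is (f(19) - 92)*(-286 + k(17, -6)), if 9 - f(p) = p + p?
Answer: 191422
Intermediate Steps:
k(w, n) = -36*n² (k(w, n) = -9*(n + n)² = -9*4*n² = -36*n²)
f(p) = 9 - 2*p (f(p) = 9 - (p + p) = 9 - 2*p)
(f(19) - 92)*(-286 + k(17, -6)) = ((9 - 2*19) - 92)*(-286 - 36*(-6)²) = ((9 - 38) - 92)*(-286 - 36*36) = (-29 - 92)*(-286 - 1296) = -121*(-1582) = 191422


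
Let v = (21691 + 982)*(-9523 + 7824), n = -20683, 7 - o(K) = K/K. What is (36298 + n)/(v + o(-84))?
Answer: -15615/38521421 ≈ -0.00040536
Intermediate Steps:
o(K) = 6 (o(K) = 7 - K/K = 7 - 1*1 = 7 - 1 = 6)
v = -38521427 (v = 22673*(-1699) = -38521427)
(36298 + n)/(v + o(-84)) = (36298 - 20683)/(-38521427 + 6) = 15615/(-38521421) = 15615*(-1/38521421) = -15615/38521421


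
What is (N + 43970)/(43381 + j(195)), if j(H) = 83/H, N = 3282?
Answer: 4607070/4229689 ≈ 1.0892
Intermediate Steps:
(N + 43970)/(43381 + j(195)) = (3282 + 43970)/(43381 + 83/195) = 47252/(43381 + 83*(1/195)) = 47252/(43381 + 83/195) = 47252/(8459378/195) = 47252*(195/8459378) = 4607070/4229689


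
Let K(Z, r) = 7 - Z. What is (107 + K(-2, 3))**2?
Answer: 13456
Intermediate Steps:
(107 + K(-2, 3))**2 = (107 + (7 - 1*(-2)))**2 = (107 + (7 + 2))**2 = (107 + 9)**2 = 116**2 = 13456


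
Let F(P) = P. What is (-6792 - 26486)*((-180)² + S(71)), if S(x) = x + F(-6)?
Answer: -1080370270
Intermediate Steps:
S(x) = -6 + x (S(x) = x - 6 = -6 + x)
(-6792 - 26486)*((-180)² + S(71)) = (-6792 - 26486)*((-180)² + (-6 + 71)) = -33278*(32400 + 65) = -33278*32465 = -1080370270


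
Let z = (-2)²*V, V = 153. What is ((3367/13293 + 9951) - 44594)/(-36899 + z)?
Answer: 65786576/68909013 ≈ 0.95469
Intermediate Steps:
z = 612 (z = (-2)²*153 = 4*153 = 612)
((3367/13293 + 9951) - 44594)/(-36899 + z) = ((3367/13293 + 9951) - 44594)/(-36899 + 612) = ((3367*(1/13293) + 9951) - 44594)/(-36287) = ((481/1899 + 9951) - 44594)*(-1/36287) = (18897430/1899 - 44594)*(-1/36287) = -65786576/1899*(-1/36287) = 65786576/68909013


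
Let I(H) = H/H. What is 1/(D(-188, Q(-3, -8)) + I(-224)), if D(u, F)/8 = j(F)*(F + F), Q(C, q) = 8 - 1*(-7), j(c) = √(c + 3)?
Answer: -1/1036799 + 720*√2/1036799 ≈ 0.00098113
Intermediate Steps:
j(c) = √(3 + c)
I(H) = 1
Q(C, q) = 15 (Q(C, q) = 8 + 7 = 15)
D(u, F) = 16*F*√(3 + F) (D(u, F) = 8*(√(3 + F)*(F + F)) = 8*(√(3 + F)*(2*F)) = 8*(2*F*√(3 + F)) = 16*F*√(3 + F))
1/(D(-188, Q(-3, -8)) + I(-224)) = 1/(16*15*√(3 + 15) + 1) = 1/(16*15*√18 + 1) = 1/(16*15*(3*√2) + 1) = 1/(720*√2 + 1) = 1/(1 + 720*√2)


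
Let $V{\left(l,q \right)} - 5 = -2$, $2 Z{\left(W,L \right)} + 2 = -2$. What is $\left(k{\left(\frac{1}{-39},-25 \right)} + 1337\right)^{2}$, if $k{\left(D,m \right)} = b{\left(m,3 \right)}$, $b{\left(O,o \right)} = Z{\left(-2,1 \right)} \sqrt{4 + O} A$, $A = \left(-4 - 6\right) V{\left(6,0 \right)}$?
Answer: $1711969 + 160440 i \sqrt{21} \approx 1.712 \cdot 10^{6} + 7.3523 \cdot 10^{5} i$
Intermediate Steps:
$Z{\left(W,L \right)} = -2$ ($Z{\left(W,L \right)} = -1 + \frac{1}{2} \left(-2\right) = -1 - 1 = -2$)
$V{\left(l,q \right)} = 3$ ($V{\left(l,q \right)} = 5 - 2 = 3$)
$A = -30$ ($A = \left(-4 - 6\right) 3 = \left(-10\right) 3 = -30$)
$b{\left(O,o \right)} = 60 \sqrt{4 + O}$ ($b{\left(O,o \right)} = - 2 \sqrt{4 + O} \left(-30\right) = 60 \sqrt{4 + O}$)
$k{\left(D,m \right)} = 60 \sqrt{4 + m}$
$\left(k{\left(\frac{1}{-39},-25 \right)} + 1337\right)^{2} = \left(60 \sqrt{4 - 25} + 1337\right)^{2} = \left(60 \sqrt{-21} + 1337\right)^{2} = \left(60 i \sqrt{21} + 1337\right)^{2} = \left(1337 + 60 i \sqrt{21}\right)^{2}$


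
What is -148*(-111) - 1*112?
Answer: 16316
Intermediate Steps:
-148*(-111) - 1*112 = 16428 - 112 = 16316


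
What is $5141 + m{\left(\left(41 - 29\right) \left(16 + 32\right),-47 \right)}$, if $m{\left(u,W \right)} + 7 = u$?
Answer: $5710$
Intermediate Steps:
$m{\left(u,W \right)} = -7 + u$
$5141 + m{\left(\left(41 - 29\right) \left(16 + 32\right),-47 \right)} = 5141 - \left(7 - \left(41 - 29\right) \left(16 + 32\right)\right) = 5141 + \left(-7 + 12 \cdot 48\right) = 5141 + \left(-7 + 576\right) = 5141 + 569 = 5710$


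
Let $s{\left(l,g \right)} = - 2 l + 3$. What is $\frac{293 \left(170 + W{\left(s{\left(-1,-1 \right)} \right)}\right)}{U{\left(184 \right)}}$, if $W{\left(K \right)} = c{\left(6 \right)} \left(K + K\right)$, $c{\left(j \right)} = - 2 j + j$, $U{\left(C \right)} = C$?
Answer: $\frac{16115}{92} \approx 175.16$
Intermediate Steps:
$s{\left(l,g \right)} = 3 - 2 l$
$c{\left(j \right)} = - j$
$W{\left(K \right)} = - 12 K$ ($W{\left(K \right)} = \left(-1\right) 6 \left(K + K\right) = - 6 \cdot 2 K = - 12 K$)
$\frac{293 \left(170 + W{\left(s{\left(-1,-1 \right)} \right)}\right)}{U{\left(184 \right)}} = \frac{293 \left(170 - 12 \left(3 - -2\right)\right)}{184} = 293 \left(170 - 12 \left(3 + 2\right)\right) \frac{1}{184} = 293 \left(170 - 60\right) \frac{1}{184} = 293 \cdot 110 \cdot \frac{1}{184} = 32230 \cdot \frac{1}{184} = \frac{16115}{92}$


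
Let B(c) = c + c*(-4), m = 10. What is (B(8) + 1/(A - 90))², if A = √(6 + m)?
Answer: 4264225/7396 ≈ 576.56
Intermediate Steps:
B(c) = -3*c (B(c) = c - 4*c = -3*c)
A = 4 (A = √(6 + 10) = √16 = 4)
(B(8) + 1/(A - 90))² = (-3*8 + 1/(4 - 90))² = (-24 + 1/(-86))² = (-24 - 1/86)² = (-2065/86)² = 4264225/7396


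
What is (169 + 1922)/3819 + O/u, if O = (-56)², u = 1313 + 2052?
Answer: 6337533/4283645 ≈ 1.4795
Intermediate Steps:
u = 3365
O = 3136
(169 + 1922)/3819 + O/u = (169 + 1922)/3819 + 3136/3365 = 2091*(1/3819) + 3136*(1/3365) = 697/1273 + 3136/3365 = 6337533/4283645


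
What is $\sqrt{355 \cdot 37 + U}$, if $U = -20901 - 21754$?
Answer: $12 i \sqrt{205} \approx 171.81 i$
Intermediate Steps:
$U = -42655$
$\sqrt{355 \cdot 37 + U} = \sqrt{355 \cdot 37 - 42655} = \sqrt{13135 - 42655} = \sqrt{-29520} = 12 i \sqrt{205}$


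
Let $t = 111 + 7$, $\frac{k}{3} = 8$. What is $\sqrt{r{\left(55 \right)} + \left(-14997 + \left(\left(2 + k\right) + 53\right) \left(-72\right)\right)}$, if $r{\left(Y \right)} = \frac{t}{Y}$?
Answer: $\frac{i \sqrt{62565635}}{55} \approx 143.82 i$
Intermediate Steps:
$k = 24$ ($k = 3 \cdot 8 = 24$)
$t = 118$
$r{\left(Y \right)} = \frac{118}{Y}$
$\sqrt{r{\left(55 \right)} + \left(-14997 + \left(\left(2 + k\right) + 53\right) \left(-72\right)\right)} = \sqrt{\frac{118}{55} - \left(14997 - \left(\left(2 + 24\right) + 53\right) \left(-72\right)\right)} = \sqrt{118 \cdot \frac{1}{55} - \left(14997 - \left(26 + 53\right) \left(-72\right)\right)} = \sqrt{\frac{118}{55} + \left(-14997 + 79 \left(-72\right)\right)} = \sqrt{\frac{118}{55} - 20685} = \sqrt{- \frac{1137557}{55}} = \frac{i \sqrt{62565635}}{55}$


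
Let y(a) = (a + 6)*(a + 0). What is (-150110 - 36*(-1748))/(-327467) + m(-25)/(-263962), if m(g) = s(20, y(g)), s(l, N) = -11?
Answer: 23016337221/86438844254 ≈ 0.26627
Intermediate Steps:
y(a) = a*(6 + a) (y(a) = (6 + a)*a = a*(6 + a))
m(g) = -11
(-150110 - 36*(-1748))/(-327467) + m(-25)/(-263962) = (-150110 - 36*(-1748))/(-327467) - 11/(-263962) = (-150110 + 62928)*(-1/327467) - 11*(-1/263962) = -87182*(-1/327467) + 11/263962 = 87182/327467 + 11/263962 = 23016337221/86438844254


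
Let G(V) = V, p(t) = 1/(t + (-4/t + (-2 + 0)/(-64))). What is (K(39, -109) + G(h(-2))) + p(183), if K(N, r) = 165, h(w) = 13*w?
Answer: 148972573/1071703 ≈ 139.01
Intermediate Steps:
p(t) = 1/(1/32 + t - 4/t) (p(t) = 1/(t + (-4/t - 2*(-1/64))) = 1/(t + (-4/t + 1/32)) = 1/(t + (1/32 - 4/t)) = 1/(1/32 + t - 4/t))
(K(39, -109) + G(h(-2))) + p(183) = (165 + 13*(-2)) + 32*183/(-128 + 183 + 32*183²) = (165 - 26) + 32*183/(-128 + 183 + 32*33489) = 139 + 32*183/(-128 + 183 + 1071648) = 139 + 32*183/1071703 = 139 + 32*183*(1/1071703) = 139 + 5856/1071703 = 148972573/1071703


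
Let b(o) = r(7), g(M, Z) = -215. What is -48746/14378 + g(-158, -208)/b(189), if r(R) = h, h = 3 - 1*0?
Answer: -1618754/21567 ≈ -75.057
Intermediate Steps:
h = 3 (h = 3 + 0 = 3)
r(R) = 3
b(o) = 3
-48746/14378 + g(-158, -208)/b(189) = -48746/14378 - 215/3 = -48746*1/14378 - 215*1/3 = -24373/7189 - 215/3 = -1618754/21567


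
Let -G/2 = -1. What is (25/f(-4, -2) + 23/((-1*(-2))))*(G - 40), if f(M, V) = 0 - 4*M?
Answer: -3971/8 ≈ -496.38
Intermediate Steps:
f(M, V) = -4*M
G = 2 (G = -2*(-1) = 2)
(25/f(-4, -2) + 23/((-1*(-2))))*(G - 40) = (25/((-4*(-4))) + 23/((-1*(-2))))*(2 - 40) = (25/16 + 23/2)*(-38) = (209/16)*(-38) = -3971/8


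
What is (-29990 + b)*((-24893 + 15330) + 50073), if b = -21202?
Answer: -2073787920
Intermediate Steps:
(-29990 + b)*((-24893 + 15330) + 50073) = (-29990 - 21202)*((-24893 + 15330) + 50073) = -51192*(-9563 + 50073) = -51192*40510 = -2073787920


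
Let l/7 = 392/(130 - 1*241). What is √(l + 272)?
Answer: 2*√761682/111 ≈ 15.725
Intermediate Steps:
l = -2744/111 (l = 7*(392/(130 - 1*241)) = 7*(392/(130 - 241)) = 7*(392/(-111)) = 7*(392*(-1/111)) = 7*(-392/111) = -2744/111 ≈ -24.721)
√(l + 272) = √(-2744/111 + 272) = √(27448/111) = 2*√761682/111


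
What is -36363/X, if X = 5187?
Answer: -12121/1729 ≈ -7.0104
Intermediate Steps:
-36363/X = -36363/5187 = -36363*1/5187 = -12121/1729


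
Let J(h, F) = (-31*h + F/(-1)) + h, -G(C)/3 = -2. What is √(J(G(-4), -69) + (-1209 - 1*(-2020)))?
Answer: 10*√7 ≈ 26.458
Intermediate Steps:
G(C) = 6 (G(C) = -3*(-2) = 6)
J(h, F) = -F - 30*h (J(h, F) = (-31*h - F) + h = (-F - 31*h) + h = -F - 30*h)
√(J(G(-4), -69) + (-1209 - 1*(-2020))) = √((-1*(-69) - 30*6) + (-1209 - 1*(-2020))) = √((69 - 180) + (-1209 + 2020)) = √(-111 + 811) = √700 = 10*√7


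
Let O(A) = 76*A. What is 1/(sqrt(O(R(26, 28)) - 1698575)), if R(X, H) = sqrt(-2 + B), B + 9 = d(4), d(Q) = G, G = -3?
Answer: 1/sqrt(-1698575 + 76*I*sqrt(14)) ≈ 6.4e-8 - 0.00076729*I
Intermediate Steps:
d(Q) = -3
B = -12 (B = -9 - 3 = -12)
R(X, H) = I*sqrt(14) (R(X, H) = sqrt(-2 - 12) = sqrt(-14) = I*sqrt(14))
1/(sqrt(O(R(26, 28)) - 1698575)) = 1/(sqrt(76*(I*sqrt(14)) - 1698575)) = 1/(sqrt(76*I*sqrt(14) - 1698575)) = 1/(sqrt(-1698575 + 76*I*sqrt(14))) = 1/sqrt(-1698575 + 76*I*sqrt(14))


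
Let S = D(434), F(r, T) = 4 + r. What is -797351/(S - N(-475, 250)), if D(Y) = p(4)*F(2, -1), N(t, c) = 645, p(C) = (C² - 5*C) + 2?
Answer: 797351/657 ≈ 1213.6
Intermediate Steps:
p(C) = 2 + C² - 5*C
D(Y) = -12 (D(Y) = (2 + 4² - 5*4)*(4 + 2) = (2 + 16 - 20)*6 = -2*6 = -12)
S = -12
-797351/(S - N(-475, 250)) = -797351/(-12 - 1*645) = -797351/(-12 - 645) = -797351/(-657) = -797351*(-1/657) = 797351/657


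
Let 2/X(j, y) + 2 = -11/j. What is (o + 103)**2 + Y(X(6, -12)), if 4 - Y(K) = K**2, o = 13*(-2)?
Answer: 3138413/529 ≈ 5932.7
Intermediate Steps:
o = -26
X(j, y) = 2/(-2 - 11/j)
Y(K) = 4 - K**2
(o + 103)**2 + Y(X(6, -12)) = (-26 + 103)**2 + (4 - (-2*6/(11 + 2*6))**2) = 77**2 + (4 - (-2*6/(11 + 12))**2) = 5929 + (4 - (-2*6/23)**2) = 5929 + (4 - (-2*6*1/23)**2) = 5929 + (4 - (-12/23)**2) = 5929 + (4 - 1*144/529) = 5929 + (4 - 144/529) = 5929 + 1972/529 = 3138413/529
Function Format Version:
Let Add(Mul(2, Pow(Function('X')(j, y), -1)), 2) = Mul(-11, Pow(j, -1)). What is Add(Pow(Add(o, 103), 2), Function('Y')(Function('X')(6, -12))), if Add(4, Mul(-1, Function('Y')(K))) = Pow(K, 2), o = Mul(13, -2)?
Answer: Rational(3138413, 529) ≈ 5932.7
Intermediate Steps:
o = -26
Function('X')(j, y) = Mul(2, Pow(Add(-2, Mul(-11, Pow(j, -1))), -1))
Function('Y')(K) = Add(4, Mul(-1, Pow(K, 2)))
Add(Pow(Add(o, 103), 2), Function('Y')(Function('X')(6, -12))) = Add(Pow(Add(-26, 103), 2), Add(4, Mul(-1, Pow(Mul(-2, 6, Pow(Add(11, Mul(2, 6)), -1)), 2)))) = Add(Pow(77, 2), Add(4, Mul(-1, Pow(Mul(-2, 6, Pow(Add(11, 12), -1)), 2)))) = Add(5929, Add(4, Mul(-1, Pow(Mul(-2, 6, Pow(23, -1)), 2)))) = Add(5929, Add(4, Mul(-1, Pow(Mul(-2, 6, Rational(1, 23)), 2)))) = Add(5929, Add(4, Mul(-1, Pow(Rational(-12, 23), 2)))) = Add(5929, Add(4, Mul(-1, Rational(144, 529)))) = Add(5929, Add(4, Rational(-144, 529))) = Add(5929, Rational(1972, 529)) = Rational(3138413, 529)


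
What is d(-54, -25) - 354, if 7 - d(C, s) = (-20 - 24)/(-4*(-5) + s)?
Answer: -1779/5 ≈ -355.80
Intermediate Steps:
d(C, s) = 7 + 44/(20 + s) (d(C, s) = 7 - (-20 - 24)/(-4*(-5) + s) = 7 - (-44)/(20 + s) = 7 + 44/(20 + s))
d(-54, -25) - 354 = (184 + 7*(-25))/(20 - 25) - 354 = (184 - 175)/(-5) - 354 = -⅕*9 - 354 = -9/5 - 354 = -1779/5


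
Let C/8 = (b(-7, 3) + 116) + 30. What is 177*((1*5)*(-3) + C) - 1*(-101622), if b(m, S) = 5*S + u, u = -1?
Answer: 325527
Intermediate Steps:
b(m, S) = -1 + 5*S (b(m, S) = 5*S - 1 = -1 + 5*S)
C = 1280 (C = 8*(((-1 + 5*3) + 116) + 30) = 8*(((-1 + 15) + 116) + 30) = 8*((14 + 116) + 30) = 8*(130 + 30) = 8*160 = 1280)
177*((1*5)*(-3) + C) - 1*(-101622) = 177*((1*5)*(-3) + 1280) - 1*(-101622) = 177*(5*(-3) + 1280) + 101622 = 177*(-15 + 1280) + 101622 = 177*1265 + 101622 = 223905 + 101622 = 325527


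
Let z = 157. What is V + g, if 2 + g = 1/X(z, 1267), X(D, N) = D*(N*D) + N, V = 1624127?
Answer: 50723941143751/31231550 ≈ 1.6241e+6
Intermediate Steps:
X(D, N) = N + N*D**2 (X(D, N) = D*(D*N) + N = N*D**2 + N = N + N*D**2)
g = -62463099/31231550 (g = -2 + 1/(1267*(1 + 157**2)) = -2 + 1/(1267*(1 + 24649)) = -2 + 1/(1267*24650) = -2 + 1/31231550 = -62463099/31231550 ≈ -2.0000)
V + g = 1624127 - 62463099/31231550 = 50723941143751/31231550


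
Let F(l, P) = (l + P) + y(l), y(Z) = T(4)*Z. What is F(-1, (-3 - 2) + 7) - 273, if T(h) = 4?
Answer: -276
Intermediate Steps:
y(Z) = 4*Z
F(l, P) = P + 5*l (F(l, P) = (l + P) + 4*l = (P + l) + 4*l = P + 5*l)
F(-1, (-3 - 2) + 7) - 273 = (((-3 - 2) + 7) + 5*(-1)) - 273 = ((-5 + 7) - 5) - 273 = (2 - 5) - 273 = -3 - 273 = -276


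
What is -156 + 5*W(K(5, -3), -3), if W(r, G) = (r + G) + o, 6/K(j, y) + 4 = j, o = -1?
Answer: -146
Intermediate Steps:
K(j, y) = 6/(-4 + j)
W(r, G) = -1 + G + r (W(r, G) = (r + G) - 1 = (G + r) - 1 = -1 + G + r)
-156 + 5*W(K(5, -3), -3) = -156 + 5*(-1 - 3 + 6/(-4 + 5)) = -156 + 5*(-1 - 3 + 6/1) = -156 + 5*(-1 - 3 + 6*1) = -156 + 5*(-1 - 3 + 6) = -156 + 5*2 = -156 + 10 = -146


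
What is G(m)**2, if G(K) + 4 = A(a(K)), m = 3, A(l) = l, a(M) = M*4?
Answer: 64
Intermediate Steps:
a(M) = 4*M
G(K) = -4 + 4*K
G(m)**2 = (-4 + 4*3)**2 = (-4 + 12)**2 = 8**2 = 64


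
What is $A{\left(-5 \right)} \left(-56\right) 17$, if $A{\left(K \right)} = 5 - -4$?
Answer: $-8568$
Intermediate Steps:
$A{\left(K \right)} = 9$ ($A{\left(K \right)} = 5 + 4 = 9$)
$A{\left(-5 \right)} \left(-56\right) 17 = 9 \left(-56\right) 17 = \left(-504\right) 17 = -8568$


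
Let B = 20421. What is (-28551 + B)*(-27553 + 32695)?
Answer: -41804460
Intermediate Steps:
(-28551 + B)*(-27553 + 32695) = (-28551 + 20421)*(-27553 + 32695) = -8130*5142 = -41804460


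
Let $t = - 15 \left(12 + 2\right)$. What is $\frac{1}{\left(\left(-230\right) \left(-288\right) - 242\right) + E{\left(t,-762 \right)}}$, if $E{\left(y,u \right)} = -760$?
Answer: $\frac{1}{65238} \approx 1.5328 \cdot 10^{-5}$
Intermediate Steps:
$t = -210$ ($t = \left(-15\right) 14 = -210$)
$\frac{1}{\left(\left(-230\right) \left(-288\right) - 242\right) + E{\left(t,-762 \right)}} = \frac{1}{\left(\left(-230\right) \left(-288\right) - 242\right) - 760} = \frac{1}{\left(66240 - 242\right) - 760} = \frac{1}{65998 - 760} = \frac{1}{65238}$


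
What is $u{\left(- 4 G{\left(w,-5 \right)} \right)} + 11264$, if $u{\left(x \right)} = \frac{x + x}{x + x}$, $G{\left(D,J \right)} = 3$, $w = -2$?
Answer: $11265$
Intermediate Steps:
$u{\left(x \right)} = 1$ ($u{\left(x \right)} = \frac{2 x}{2 x} = 2 x \frac{1}{2 x} = 1$)
$u{\left(- 4 G{\left(w,-5 \right)} \right)} + 11264 = 1 + 11264 = 11265$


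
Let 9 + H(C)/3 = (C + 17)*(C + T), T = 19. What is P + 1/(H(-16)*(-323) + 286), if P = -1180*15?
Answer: -107969999/6100 ≈ -17700.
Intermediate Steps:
H(C) = -27 + 3*(17 + C)*(19 + C) (H(C) = -27 + 3*((C + 17)*(C + 19)) = -27 + 3*((17 + C)*(19 + C)) = -27 + 3*(17 + C)*(19 + C))
P = -17700
P + 1/(H(-16)*(-323) + 286) = -17700 + 1/((942 + 3*(-16)² + 108*(-16))*(-323) + 286) = -17700 + 1/((942 + 3*256 - 1728)*(-323) + 286) = -17700 + 1/((942 + 768 - 1728)*(-323) + 286) = -17700 + 1/(-18*(-323) + 286) = -17700 + 1/(5814 + 286) = -17700 + 1/6100 = -107969999/6100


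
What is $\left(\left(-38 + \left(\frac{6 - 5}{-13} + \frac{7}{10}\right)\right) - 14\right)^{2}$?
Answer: $\frac{44609041}{16900} \approx 2639.6$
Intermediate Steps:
$\left(\left(-38 + \left(\frac{6 - 5}{-13} + \frac{7}{10}\right)\right) - 14\right)^{2} = \left(\left(-38 + \left(1 \left(- \frac{1}{13}\right) + 7 \cdot \frac{1}{10}\right)\right) - 14\right)^{2} = \left(\left(-38 + \left(- \frac{1}{13} + \frac{7}{10}\right)\right) - 14\right)^{2} = \left(\left(-38 + \frac{81}{130}\right) - 14\right)^{2} = \left(- \frac{4859}{130} - 14\right)^{2} = \left(- \frac{6679}{130}\right)^{2} = \frac{44609041}{16900}$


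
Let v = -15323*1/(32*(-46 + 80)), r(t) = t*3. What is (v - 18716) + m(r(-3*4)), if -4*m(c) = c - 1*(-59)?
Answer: -20384587/1088 ≈ -18736.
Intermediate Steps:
r(t) = 3*t
m(c) = -59/4 - c/4 (m(c) = -(c - 1*(-59))/4 = -(c + 59)/4 = -(59 + c)/4 = -59/4 - c/4)
v = -15323/1088 (v = -15323/(34*32) = -15323/1088 ≈ -14.084)
(v - 18716) + m(r(-3*4)) = (-15323/1088 - 18716) + (-59/4 - 3*(-3*4)/4) = -20378331/1088 + (-59/4 - 3*(-12)/4) = -20378331/1088 + (-59/4 - ¼*(-36)) = -20378331/1088 + (-59/4 + 9) = -20378331/1088 - 23/4 = -20384587/1088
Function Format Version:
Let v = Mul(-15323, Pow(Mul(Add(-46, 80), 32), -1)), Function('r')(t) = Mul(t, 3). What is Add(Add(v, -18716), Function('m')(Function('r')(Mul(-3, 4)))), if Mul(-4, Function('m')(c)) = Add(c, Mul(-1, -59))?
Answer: Rational(-20384587, 1088) ≈ -18736.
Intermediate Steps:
Function('r')(t) = Mul(3, t)
Function('m')(c) = Add(Rational(-59, 4), Mul(Rational(-1, 4), c)) (Function('m')(c) = Mul(Rational(-1, 4), Add(c, Mul(-1, -59))) = Mul(Rational(-1, 4), Add(c, 59)) = Mul(Rational(-1, 4), Add(59, c)) = Add(Rational(-59, 4), Mul(Rational(-1, 4), c)))
v = Rational(-15323, 1088) (v = Mul(-15323, Pow(Mul(34, 32), -1)) = Mul(-15323, Pow(1088, -1)) = Mul(-15323, Rational(1, 1088)) = Rational(-15323, 1088) ≈ -14.084)
Add(Add(v, -18716), Function('m')(Function('r')(Mul(-3, 4)))) = Add(Add(Rational(-15323, 1088), -18716), Add(Rational(-59, 4), Mul(Rational(-1, 4), Mul(3, Mul(-3, 4))))) = Add(Rational(-20378331, 1088), Add(Rational(-59, 4), Mul(Rational(-1, 4), Mul(3, -12)))) = Add(Rational(-20378331, 1088), Add(Rational(-59, 4), Mul(Rational(-1, 4), -36))) = Add(Rational(-20378331, 1088), Add(Rational(-59, 4), 9)) = Add(Rational(-20378331, 1088), Rational(-23, 4)) = Rational(-20384587, 1088)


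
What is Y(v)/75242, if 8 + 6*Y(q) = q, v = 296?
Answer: 24/37621 ≈ 0.00063794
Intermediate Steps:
Y(q) = -4/3 + q/6
Y(v)/75242 = (-4/3 + (⅙)*296)/75242 = (-4/3 + 148/3)*(1/75242) = 48*(1/75242) = 24/37621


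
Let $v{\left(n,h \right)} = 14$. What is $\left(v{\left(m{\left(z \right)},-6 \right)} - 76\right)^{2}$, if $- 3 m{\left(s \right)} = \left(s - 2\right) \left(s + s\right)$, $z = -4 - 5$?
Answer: $3844$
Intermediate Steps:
$z = -9$
$m{\left(s \right)} = - \frac{2 s \left(-2 + s\right)}{3}$ ($m{\left(s \right)} = - \frac{\left(s - 2\right) \left(s + s\right)}{3} = - \frac{\left(-2 + s\right) 2 s}{3} = - \frac{2 s \left(-2 + s\right)}{3}$)
$\left(v{\left(m{\left(z \right)},-6 \right)} - 76\right)^{2} = \left(14 - 76\right)^{2} = \left(-62\right)^{2} = 3844$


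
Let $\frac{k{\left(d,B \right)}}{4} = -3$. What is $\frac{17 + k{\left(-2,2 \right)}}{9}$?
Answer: $\frac{5}{9} \approx 0.55556$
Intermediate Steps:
$k{\left(d,B \right)} = -12$ ($k{\left(d,B \right)} = 4 \left(-3\right) = -12$)
$\frac{17 + k{\left(-2,2 \right)}}{9} = \frac{17 - 12}{9} = 5 \cdot \frac{1}{9} = \frac{5}{9}$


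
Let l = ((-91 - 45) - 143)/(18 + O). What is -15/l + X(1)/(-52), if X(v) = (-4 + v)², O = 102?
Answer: 10121/1612 ≈ 6.2785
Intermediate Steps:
l = -93/40 (l = ((-91 - 45) - 143)/(18 + 102) = (-136 - 143)/120 = -279*1/120 = -93/40 ≈ -2.3250)
-15/l + X(1)/(-52) = -15/(-93/40) + (-4 + 1)²/(-52) = -15*(-40/93) + (-3)²*(-1/52) = 200/31 + 9*(-1/52) = 200/31 - 9/52 = 10121/1612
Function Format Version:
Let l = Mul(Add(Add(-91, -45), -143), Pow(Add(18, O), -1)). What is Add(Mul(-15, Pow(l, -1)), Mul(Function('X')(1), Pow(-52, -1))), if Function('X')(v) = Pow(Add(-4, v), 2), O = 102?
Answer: Rational(10121, 1612) ≈ 6.2785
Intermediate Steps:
l = Rational(-93, 40) (l = Mul(Add(Add(-91, -45), -143), Pow(Add(18, 102), -1)) = Mul(Add(-136, -143), Pow(120, -1)) = Mul(-279, Rational(1, 120)) = Rational(-93, 40) ≈ -2.3250)
Add(Mul(-15, Pow(l, -1)), Mul(Function('X')(1), Pow(-52, -1))) = Add(Mul(-15, Pow(Rational(-93, 40), -1)), Mul(Pow(Add(-4, 1), 2), Pow(-52, -1))) = Add(Mul(-15, Rational(-40, 93)), Mul(Pow(-3, 2), Rational(-1, 52))) = Add(Rational(200, 31), Mul(9, Rational(-1, 52))) = Add(Rational(200, 31), Rational(-9, 52)) = Rational(10121, 1612)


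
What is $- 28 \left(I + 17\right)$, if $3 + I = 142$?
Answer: $-4368$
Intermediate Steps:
$I = 139$ ($I = -3 + 142 = 139$)
$- 28 \left(I + 17\right) = - 28 \left(139 + 17\right) = \left(-28\right) 156 = -4368$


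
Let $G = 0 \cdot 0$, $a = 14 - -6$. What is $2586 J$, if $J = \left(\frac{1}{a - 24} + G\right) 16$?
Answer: $-10344$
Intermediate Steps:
$a = 20$ ($a = 14 + 6 = 20$)
$G = 0$
$J = -4$ ($J = \left(\frac{1}{20 - 24} + 0\right) 16 = \left(\frac{1}{-4} + 0\right) 16 = \left(- \frac{1}{4} + 0\right) 16 = \left(- \frac{1}{4}\right) 16 = -4$)
$2586 J = 2586 \left(-4\right) = -10344$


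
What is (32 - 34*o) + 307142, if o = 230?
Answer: 299354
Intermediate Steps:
(32 - 34*o) + 307142 = (32 - 34*230) + 307142 = (32 - 7820) + 307142 = -7788 + 307142 = 299354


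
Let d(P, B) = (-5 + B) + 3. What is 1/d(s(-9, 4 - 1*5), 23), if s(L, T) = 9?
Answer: 1/21 ≈ 0.047619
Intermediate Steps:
d(P, B) = -2 + B
1/d(s(-9, 4 - 1*5), 23) = 1/(-2 + 23) = 1/21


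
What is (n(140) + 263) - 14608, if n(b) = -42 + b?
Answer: -14247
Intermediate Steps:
(n(140) + 263) - 14608 = ((-42 + 140) + 263) - 14608 = (98 + 263) - 14608 = 361 - 14608 = -14247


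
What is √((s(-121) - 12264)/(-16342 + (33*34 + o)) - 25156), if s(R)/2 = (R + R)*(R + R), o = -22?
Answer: 2*I*√365362758317/7621 ≈ 158.63*I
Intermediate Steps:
s(R) = 8*R² (s(R) = 2*((R + R)*(R + R)) = 2*((2*R)*(2*R)) = 2*(4*R²) = 8*R²)
√((s(-121) - 12264)/(-16342 + (33*34 + o)) - 25156) = √((8*(-121)² - 12264)/(-16342 + (33*34 - 22)) - 25156) = √((8*14641 - 12264)/(-16342 + (1122 - 22)) - 25156) = √((117128 - 12264)/(-16342 + 1100) - 25156) = √(104864/(-15242) - 25156) = √(104864*(-1/15242) - 25156) = √(-52432/7621 - 25156) = √(-191766308/7621) = 2*I*√365362758317/7621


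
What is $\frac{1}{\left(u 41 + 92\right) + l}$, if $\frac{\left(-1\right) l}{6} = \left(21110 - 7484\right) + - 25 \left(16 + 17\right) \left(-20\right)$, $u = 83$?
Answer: $- \frac{1}{177261} \approx -5.6414 \cdot 10^{-6}$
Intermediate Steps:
$l = -180756$ ($l = - 6 \left(\left(21110 - 7484\right) + - 25 \left(16 + 17\right) \left(-20\right)\right) = - 6 \left(13626 + \left(-25\right) 33 \left(-20\right)\right) = - 6 \left(13626 - -16500\right) = - 6 \left(13626 + 16500\right) = \left(-6\right) 30126 = -180756$)
$\frac{1}{\left(u 41 + 92\right) + l} = \frac{1}{\left(83 \cdot 41 + 92\right) - 180756} = \frac{1}{\left(3403 + 92\right) - 180756} = \frac{1}{3495 - 180756} = \frac{1}{-177261} = - \frac{1}{177261}$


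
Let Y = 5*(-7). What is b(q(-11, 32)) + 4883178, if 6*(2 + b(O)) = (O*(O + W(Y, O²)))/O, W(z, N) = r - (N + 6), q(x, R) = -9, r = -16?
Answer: 14649472/3 ≈ 4.8832e+6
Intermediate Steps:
Y = -35
W(z, N) = -22 - N (W(z, N) = -16 - (N + 6) = -16 - (6 + N) = -16 + (-6 - N) = -22 - N)
b(O) = -17/3 - O²/6 + O/6 (b(O) = -2 + ((O*(O + (-22 - O²)))/O)/6 = -2 + ((O*(-22 + O - O²))/O)/6 = -2 + (-22 + O - O²)/6 = -2 + (-11/3 - O²/6 + O/6) = -17/3 - O²/6 + O/6)
b(q(-11, 32)) + 4883178 = (-17/3 - ⅙*(-9)² + (⅙)*(-9)) + 4883178 = (-17/3 - ⅙*81 - 3/2) + 4883178 = (-17/3 - 27/2 - 3/2) + 4883178 = -62/3 + 4883178 = 14649472/3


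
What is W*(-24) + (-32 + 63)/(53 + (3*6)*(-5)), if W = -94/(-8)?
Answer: -10465/37 ≈ -282.84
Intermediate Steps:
W = 47/4 (W = -94*(-⅛) = 47/4 ≈ 11.750)
W*(-24) + (-32 + 63)/(53 + (3*6)*(-5)) = (47/4)*(-24) + (-32 + 63)/(53 + (3*6)*(-5)) = -282 + 31/(53 + 18*(-5)) = -282 + 31/(53 - 90) = -282 + 31/(-37) = -282 + 31*(-1/37) = -282 - 31/37 = -10465/37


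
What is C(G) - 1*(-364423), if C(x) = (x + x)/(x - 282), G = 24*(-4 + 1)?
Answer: 21500981/59 ≈ 3.6442e+5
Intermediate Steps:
G = -72 (G = 24*(-3) = -72)
C(x) = 2*x/(-282 + x) (C(x) = (2*x)/(-282 + x) = 2*x/(-282 + x))
C(G) - 1*(-364423) = 2*(-72)/(-282 - 72) - 1*(-364423) = 2*(-72)/(-354) + 364423 = 2*(-72)*(-1/354) + 364423 = 24/59 + 364423 = 21500981/59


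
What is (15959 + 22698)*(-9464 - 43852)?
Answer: -2061036612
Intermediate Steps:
(15959 + 22698)*(-9464 - 43852) = 38657*(-53316) = -2061036612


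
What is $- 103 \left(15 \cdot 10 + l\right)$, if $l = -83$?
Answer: $-6901$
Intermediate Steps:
$- 103 \left(15 \cdot 10 + l\right) = - 103 \left(15 \cdot 10 - 83\right) = - 103 \left(150 - 83\right) = \left(-103\right) 67 = -6901$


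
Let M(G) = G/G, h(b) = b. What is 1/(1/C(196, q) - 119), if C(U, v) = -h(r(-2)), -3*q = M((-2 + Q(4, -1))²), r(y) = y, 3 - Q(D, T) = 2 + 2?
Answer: -2/237 ≈ -0.0084388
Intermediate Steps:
Q(D, T) = -1 (Q(D, T) = 3 - (2 + 2) = 3 - 1*4 = 3 - 4 = -1)
M(G) = 1
q = -⅓ (q = -⅓*1 = -⅓ ≈ -0.33333)
C(U, v) = 2 (C(U, v) = -1*(-2) = 2)
1/(1/C(196, q) - 119) = 1/(1/2 - 119) = 1/(½ - 119) = 1/(-237/2) = -2/237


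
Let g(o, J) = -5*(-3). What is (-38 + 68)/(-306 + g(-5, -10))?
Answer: -10/97 ≈ -0.10309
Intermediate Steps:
g(o, J) = 15
(-38 + 68)/(-306 + g(-5, -10)) = (-38 + 68)/(-306 + 15) = 30/(-291) = 30*(-1/291) = -10/97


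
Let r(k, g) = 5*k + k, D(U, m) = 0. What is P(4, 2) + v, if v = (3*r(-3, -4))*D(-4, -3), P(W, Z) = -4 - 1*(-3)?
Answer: -1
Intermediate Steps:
r(k, g) = 6*k
P(W, Z) = -1 (P(W, Z) = -4 + 3 = -1)
v = 0 (v = (3*(6*(-3)))*0 = (3*(-18))*0 = -54*0 = 0)
P(4, 2) + v = -1 + 0 = -1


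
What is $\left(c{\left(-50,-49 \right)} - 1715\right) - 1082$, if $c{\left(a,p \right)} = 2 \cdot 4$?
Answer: $-2789$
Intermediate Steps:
$c{\left(a,p \right)} = 8$
$\left(c{\left(-50,-49 \right)} - 1715\right) - 1082 = \left(8 - 1715\right) - 1082 = -1707 - 1082 = -2789$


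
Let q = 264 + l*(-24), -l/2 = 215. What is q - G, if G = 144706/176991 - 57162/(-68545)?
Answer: 128383444205168/12131848095 ≈ 10582.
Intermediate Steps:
l = -430 (l = -2*215 = -430)
G = 20036032312/12131848095 (G = 144706*(1/176991) - 57162*(-1/68545) = 144706/176991 + 57162/68545 = 20036032312/12131848095 ≈ 1.6515)
q = 10584 (q = 264 - 430*(-24) = 264 + 10320 = 10584)
q - G = 10584 - 1*20036032312/12131848095 = 10584 - 20036032312/12131848095 = 128383444205168/12131848095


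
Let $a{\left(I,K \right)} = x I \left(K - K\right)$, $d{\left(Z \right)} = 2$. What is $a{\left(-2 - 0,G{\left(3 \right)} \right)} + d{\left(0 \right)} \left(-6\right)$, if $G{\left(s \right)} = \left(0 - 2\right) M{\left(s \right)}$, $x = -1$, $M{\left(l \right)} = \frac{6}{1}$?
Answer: $-12$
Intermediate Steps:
$M{\left(l \right)} = 6$ ($M{\left(l \right)} = 6 \cdot 1 = 6$)
$G{\left(s \right)} = -12$ ($G{\left(s \right)} = \left(0 - 2\right) 6 = \left(-2\right) 6 = -12$)
$a{\left(I,K \right)} = 0$ ($a{\left(I,K \right)} = - I \left(K - K\right) = - I 0 = 0$)
$a{\left(-2 - 0,G{\left(3 \right)} \right)} + d{\left(0 \right)} \left(-6\right) = 0 + 2 \left(-6\right) = 0 - 12 = -12$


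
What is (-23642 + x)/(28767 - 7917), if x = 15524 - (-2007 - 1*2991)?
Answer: -104/695 ≈ -0.14964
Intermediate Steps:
x = 20522 (x = 15524 - (-2007 - 2991) = 15524 - 1*(-4998) = 15524 + 4998 = 20522)
(-23642 + x)/(28767 - 7917) = (-23642 + 20522)/(28767 - 7917) = -3120/20850 = -3120*1/20850 = -104/695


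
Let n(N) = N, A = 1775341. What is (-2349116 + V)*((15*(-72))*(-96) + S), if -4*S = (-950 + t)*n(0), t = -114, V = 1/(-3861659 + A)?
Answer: -254067995255045760/1043159 ≈ -2.4356e+11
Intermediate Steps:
V = -1/2086318 (V = 1/(-3861659 + 1775341) = 1/(-2086318) = -1/2086318 ≈ -4.7931e-7)
S = 0 (S = -(-950 - 114)*0/4 = -(-266)*0 = -1/4*0 = 0)
(-2349116 + V)*((15*(-72))*(-96) + S) = (-2349116 - 1/2086318)*((15*(-72))*(-96) + 0) = -4901002994889*(-1080*(-96) + 0)/2086318 = -4901002994889*(103680 + 0)/2086318 = -4901002994889/2086318*103680 = -254067995255045760/1043159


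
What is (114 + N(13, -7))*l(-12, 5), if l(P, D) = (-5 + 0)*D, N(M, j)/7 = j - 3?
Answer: -1100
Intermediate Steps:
N(M, j) = -21 + 7*j (N(M, j) = 7*(j - 3) = 7*(-3 + j) = -21 + 7*j)
l(P, D) = -5*D
(114 + N(13, -7))*l(-12, 5) = (114 + (-21 + 7*(-7)))*(-5*5) = (114 + (-21 - 49))*(-25) = (114 - 70)*(-25) = 44*(-25) = -1100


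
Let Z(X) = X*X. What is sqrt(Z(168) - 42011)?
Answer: I*sqrt(13787) ≈ 117.42*I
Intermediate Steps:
Z(X) = X**2
sqrt(Z(168) - 42011) = sqrt(168**2 - 42011) = sqrt(28224 - 42011) = sqrt(-13787) = I*sqrt(13787)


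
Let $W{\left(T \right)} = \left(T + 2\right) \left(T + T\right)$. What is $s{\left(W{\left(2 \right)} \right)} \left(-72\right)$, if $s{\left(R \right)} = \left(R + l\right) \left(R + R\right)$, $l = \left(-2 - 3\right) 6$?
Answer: $32256$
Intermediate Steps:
$W{\left(T \right)} = 2 T \left(2 + T\right)$ ($W{\left(T \right)} = \left(2 + T\right) 2 T = 2 T \left(2 + T\right)$)
$l = -30$ ($l = \left(-5\right) 6 = -30$)
$s{\left(R \right)} = 2 R \left(-30 + R\right)$ ($s{\left(R \right)} = \left(R - 30\right) \left(R + R\right) = \left(-30 + R\right) 2 R = 2 R \left(-30 + R\right)$)
$s{\left(W{\left(2 \right)} \right)} \left(-72\right) = 2 \cdot 2 \cdot 2 \left(2 + 2\right) \left(-30 + 2 \cdot 2 \left(2 + 2\right)\right) \left(-72\right) = 2 \cdot 2 \cdot 2 \cdot 4 \left(-30 + 2 \cdot 2 \cdot 4\right) \left(-72\right) = 2 \cdot 16 \left(-30 + 16\right) \left(-72\right) = 2 \cdot 16 \left(-14\right) \left(-72\right) = \left(-448\right) \left(-72\right) = 32256$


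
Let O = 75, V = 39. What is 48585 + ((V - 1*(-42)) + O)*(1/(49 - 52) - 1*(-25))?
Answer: 52433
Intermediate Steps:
48585 + ((V - 1*(-42)) + O)*(1/(49 - 52) - 1*(-25)) = 48585 + ((39 - 1*(-42)) + 75)*(1/(49 - 52) - 1*(-25)) = 48585 + ((39 + 42) + 75)*(1/(-3) + 25) = 48585 + (81 + 75)*(-⅓ + 25) = 48585 + 156*(74/3) = 48585 + 3848 = 52433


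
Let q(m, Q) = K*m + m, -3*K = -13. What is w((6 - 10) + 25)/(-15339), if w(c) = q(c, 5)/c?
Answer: -16/46017 ≈ -0.00034770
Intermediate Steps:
K = 13/3 (K = -⅓*(-13) = 13/3 ≈ 4.3333)
q(m, Q) = 16*m/3 (q(m, Q) = 13*m/3 + m = 16*m/3)
w(c) = 16/3 (w(c) = (16*c/3)/c = 16/3)
w((6 - 10) + 25)/(-15339) = (16/3)/(-15339) = (16/3)*(-1/15339) = -16/46017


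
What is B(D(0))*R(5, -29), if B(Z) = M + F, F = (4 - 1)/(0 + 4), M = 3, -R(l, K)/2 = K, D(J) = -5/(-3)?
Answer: 435/2 ≈ 217.50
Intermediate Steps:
D(J) = 5/3 (D(J) = -5*(-⅓) = 5/3)
R(l, K) = -2*K
F = ¾ (F = 3/4 = 3*(¼) = ¾ ≈ 0.75000)
B(Z) = 15/4 (B(Z) = 3 + ¾ = 15/4)
B(D(0))*R(5, -29) = 15*(-2*(-29))/4 = (15/4)*58 = 435/2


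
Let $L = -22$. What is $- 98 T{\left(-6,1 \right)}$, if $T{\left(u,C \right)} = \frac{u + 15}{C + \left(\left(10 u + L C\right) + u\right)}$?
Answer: $\frac{294}{29} \approx 10.138$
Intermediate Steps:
$T{\left(u,C \right)} = \frac{15 + u}{- 21 C + 11 u}$ ($T{\left(u,C \right)} = \frac{u + 15}{C + \left(\left(10 u - 22 C\right) + u\right)} = \frac{15 + u}{C + \left(\left(- 22 C + 10 u\right) + u\right)} = \frac{15 + u}{C - \left(- 11 u + 22 C\right)} = \frac{15 + u}{- 21 C + 11 u}$)
$- 98 T{\left(-6,1 \right)} = - 98 \frac{15 - 6}{\left(-21\right) 1 + 11 \left(-6\right)} = - 98 \frac{1}{-21 - 66} \cdot 9 = - 98 \frac{1}{-87} \cdot 9 = - 98 \left(\left(- \frac{1}{87}\right) 9\right) = \left(-98\right) \left(- \frac{3}{29}\right) = \frac{294}{29}$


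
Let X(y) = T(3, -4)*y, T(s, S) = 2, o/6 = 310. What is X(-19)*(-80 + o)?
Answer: -67640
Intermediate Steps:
o = 1860 (o = 6*310 = 1860)
X(y) = 2*y
X(-19)*(-80 + o) = (2*(-19))*(-80 + 1860) = -38*1780 = -67640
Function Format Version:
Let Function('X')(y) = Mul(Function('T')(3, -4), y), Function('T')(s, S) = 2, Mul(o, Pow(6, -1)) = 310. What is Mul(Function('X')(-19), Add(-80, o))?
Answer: -67640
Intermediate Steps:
o = 1860 (o = Mul(6, 310) = 1860)
Function('X')(y) = Mul(2, y)
Mul(Function('X')(-19), Add(-80, o)) = Mul(Mul(2, -19), Add(-80, 1860)) = Mul(-38, 1780) = -67640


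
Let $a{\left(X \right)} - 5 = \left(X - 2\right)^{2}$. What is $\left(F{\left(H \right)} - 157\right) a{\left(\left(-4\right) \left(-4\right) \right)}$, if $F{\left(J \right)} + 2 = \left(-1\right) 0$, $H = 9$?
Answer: $-31959$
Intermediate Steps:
$a{\left(X \right)} = 5 + \left(-2 + X\right)^{2}$ ($a{\left(X \right)} = 5 + \left(X - 2\right)^{2} = 5 + \left(-2 + X\right)^{2}$)
$F{\left(J \right)} = -2$ ($F{\left(J \right)} = -2 - 0 = -2 + 0 = -2$)
$\left(F{\left(H \right)} - 157\right) a{\left(\left(-4\right) \left(-4\right) \right)} = \left(-2 - 157\right) \left(5 + \left(-2 - -16\right)^{2}\right) = - 159 \left(5 + \left(-2 + 16\right)^{2}\right) = - 159 \left(5 + 14^{2}\right) = - 159 \left(5 + 196\right) = \left(-159\right) 201 = -31959$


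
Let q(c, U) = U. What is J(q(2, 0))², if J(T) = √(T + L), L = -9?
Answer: -9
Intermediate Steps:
J(T) = √(-9 + T) (J(T) = √(T - 9) = √(-9 + T))
J(q(2, 0))² = (√(-9 + 0))² = (√(-9))² = (3*I)² = -9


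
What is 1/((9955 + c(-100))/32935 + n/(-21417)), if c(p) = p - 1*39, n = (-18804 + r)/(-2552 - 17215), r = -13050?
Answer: 4647675649155/1384850969378 ≈ 3.3561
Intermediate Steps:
n = 10618/6589 (n = (-18804 - 13050)/(-2552 - 17215) = -31854/(-19767) = -31854*(-1/19767) = 10618/6589 ≈ 1.6115)
c(p) = -39 + p (c(p) = p - 39 = -39 + p)
1/((9955 + c(-100))/32935 + n/(-21417)) = 1/((9955 + (-39 - 100))/32935 + (10618/6589)/(-21417)) = 1/((9955 - 139)*(1/32935) + (10618/6589)*(-1/21417)) = 1/(9816*(1/32935) - 10618/141116613) = 1/(9816/32935 - 10618/141116613) = 1/(1384850969378/4647675649155) = 4647675649155/1384850969378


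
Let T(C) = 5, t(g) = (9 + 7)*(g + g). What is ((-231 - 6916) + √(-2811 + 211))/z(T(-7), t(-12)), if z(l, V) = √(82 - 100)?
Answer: 10*√13/3 + 7147*I*√2/6 ≈ 12.019 + 1684.6*I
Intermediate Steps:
t(g) = 32*g (t(g) = 16*(2*g) = 32*g)
z(l, V) = 3*I*√2 (z(l, V) = √(-18) = 3*I*√2)
((-231 - 6916) + √(-2811 + 211))/z(T(-7), t(-12)) = ((-231 - 6916) + √(-2811 + 211))/((3*I*√2)) = (-7147 + √(-2600))*(-I*√2/6) = (-7147 + 10*I*√26)*(-I*√2/6) = -I*√2*(-7147 + 10*I*√26)/6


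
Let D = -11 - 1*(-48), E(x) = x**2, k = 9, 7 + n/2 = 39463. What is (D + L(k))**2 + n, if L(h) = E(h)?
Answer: 92836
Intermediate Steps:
n = 78912 (n = -14 + 2*39463 = -14 + 78926 = 78912)
L(h) = h**2
D = 37 (D = -11 + 48 = 37)
(D + L(k))**2 + n = (37 + 9**2)**2 + 78912 = (37 + 81)**2 + 78912 = 118**2 + 78912 = 13924 + 78912 = 92836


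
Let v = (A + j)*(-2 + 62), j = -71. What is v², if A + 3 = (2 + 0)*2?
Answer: 17640000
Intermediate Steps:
A = 1 (A = -3 + (2 + 0)*2 = -3 + 2*2 = -3 + 4 = 1)
v = -4200 (v = (1 - 71)*(-2 + 62) = -70*60 = -4200)
v² = (-4200)² = 17640000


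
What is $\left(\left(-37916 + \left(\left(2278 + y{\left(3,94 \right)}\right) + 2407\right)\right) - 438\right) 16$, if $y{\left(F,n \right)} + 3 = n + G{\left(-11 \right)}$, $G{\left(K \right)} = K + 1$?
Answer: $-537408$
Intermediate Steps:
$G{\left(K \right)} = 1 + K$
$y{\left(F,n \right)} = -13 + n$ ($y{\left(F,n \right)} = -3 + \left(n + \left(1 - 11\right)\right) = -3 + \left(n - 10\right) = -3 + \left(-10 + n\right) = -13 + n$)
$\left(\left(-37916 + \left(\left(2278 + y{\left(3,94 \right)}\right) + 2407\right)\right) - 438\right) 16 = \left(\left(-37916 + \left(\left(2278 + \left(-13 + 94\right)\right) + 2407\right)\right) - 438\right) 16 = \left(\left(-37916 + \left(\left(2278 + 81\right) + 2407\right)\right) - 438\right) 16 = \left(\left(-37916 + \left(2359 + 2407\right)\right) - 438\right) 16 = \left(\left(-37916 + 4766\right) - 438\right) 16 = \left(-33150 - 438\right) 16 = \left(-33588\right) 16 = -537408$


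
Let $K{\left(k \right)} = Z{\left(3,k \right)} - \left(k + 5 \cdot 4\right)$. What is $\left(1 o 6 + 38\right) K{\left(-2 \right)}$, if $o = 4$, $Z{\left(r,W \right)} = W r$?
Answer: $-1488$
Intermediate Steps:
$K{\left(k \right)} = -20 + 2 k$ ($K{\left(k \right)} = k 3 - \left(k + 5 \cdot 4\right) = 3 k - \left(k + 20\right) = 3 k - \left(20 + k\right) = -20 + 2 k$)
$\left(1 o 6 + 38\right) K{\left(-2 \right)} = \left(1 \cdot 4 \cdot 6 + 38\right) \left(-20 + 2 \left(-2\right)\right) = \left(4 \cdot 6 + 38\right) \left(-20 - 4\right) = \left(24 + 38\right) \left(-24\right) = 62 \left(-24\right) = -1488$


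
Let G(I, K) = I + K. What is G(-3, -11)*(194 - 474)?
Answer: 3920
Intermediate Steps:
G(-3, -11)*(194 - 474) = (-3 - 11)*(194 - 474) = -14*(-280) = 3920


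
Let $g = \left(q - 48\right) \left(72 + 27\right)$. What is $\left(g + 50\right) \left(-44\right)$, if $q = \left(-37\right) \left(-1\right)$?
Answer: $45716$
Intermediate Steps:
$q = 37$
$g = -1089$ ($g = \left(37 - 48\right) \left(72 + 27\right) = \left(-11\right) 99 = -1089$)
$\left(g + 50\right) \left(-44\right) = \left(-1089 + 50\right) \left(-44\right) = \left(-1039\right) \left(-44\right) = 45716$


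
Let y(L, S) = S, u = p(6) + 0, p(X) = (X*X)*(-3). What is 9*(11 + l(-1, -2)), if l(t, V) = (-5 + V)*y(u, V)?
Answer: 225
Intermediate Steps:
p(X) = -3*X**2 (p(X) = X**2*(-3) = -3*X**2)
u = -108 (u = -3*6**2 + 0 = -3*36 + 0 = -108 + 0 = -108)
l(t, V) = V*(-5 + V) (l(t, V) = (-5 + V)*V = V*(-5 + V))
9*(11 + l(-1, -2)) = 9*(11 - 2*(-5 - 2)) = 9*(11 - 2*(-7)) = 9*(11 + 14) = 9*25 = 225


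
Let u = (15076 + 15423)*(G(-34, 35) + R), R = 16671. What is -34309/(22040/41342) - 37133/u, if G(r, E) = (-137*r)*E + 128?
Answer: -134127206102346901/2084149774980 ≈ -64356.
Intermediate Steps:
G(r, E) = 128 - 137*E*r (G(r, E) = -137*E*r + 128 = 128 - 137*E*r)
u = 5484604671 (u = (15076 + 15423)*((128 - 137*35*(-34)) + 16671) = 30499*((128 + 163030) + 16671) = 30499*(163158 + 16671) = 30499*179829 = 5484604671)
-34309/(22040/41342) - 37133/u = -34309/(22040/41342) - 37133/5484604671 = -34309/(22040*(1/41342)) - 37133*1/5484604671 = -34309/11020/20671 - 37133/5484604671 = -34309*20671/11020 - 37133/5484604671 = -709201339/11020 - 37133/5484604671 = -134127206102346901/2084149774980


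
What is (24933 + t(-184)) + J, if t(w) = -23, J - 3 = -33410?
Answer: -8497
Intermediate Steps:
J = -33407 (J = 3 - 33410 = -33407)
(24933 + t(-184)) + J = (24933 - 23) - 33407 = 24910 - 33407 = -8497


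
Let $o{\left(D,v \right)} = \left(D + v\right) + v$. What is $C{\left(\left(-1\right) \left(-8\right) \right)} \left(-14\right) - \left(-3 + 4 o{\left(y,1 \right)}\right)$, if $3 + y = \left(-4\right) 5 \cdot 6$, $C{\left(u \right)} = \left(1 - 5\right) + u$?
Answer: $431$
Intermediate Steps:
$C{\left(u \right)} = -4 + u$
$y = -123$ ($y = -3 + \left(-4\right) 5 \cdot 6 = -3 - 120 = -123$)
$o{\left(D,v \right)} = D + 2 v$
$C{\left(\left(-1\right) \left(-8\right) \right)} \left(-14\right) - \left(-3 + 4 o{\left(y,1 \right)}\right) = \left(-4 - -8\right) \left(-14\right) - \left(-3 + 4 \left(-123 + 2 \cdot 1\right)\right) = \left(-4 + 8\right) \left(-14\right) - \left(-3 + 4 \left(-123 + 2\right)\right) = 4 \left(-14\right) + \left(3 - -484\right) = -56 + \left(3 + 484\right) = -56 + 487 = 431$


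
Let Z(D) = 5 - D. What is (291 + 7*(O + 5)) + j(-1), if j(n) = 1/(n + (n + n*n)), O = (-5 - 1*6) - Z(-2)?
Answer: 199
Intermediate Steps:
O = -18 (O = (-5 - 1*6) - (5 - 1*(-2)) = (-5 - 6) - (5 + 2) = -11 - 1*7 = -11 - 7 = -18)
j(n) = 1/(n² + 2*n) (j(n) = 1/(n + (n + n²)) = 1/(n² + 2*n))
(291 + 7*(O + 5)) + j(-1) = (291 + 7*(-18 + 5)) + 1/((-1)*(2 - 1)) = (291 + 7*(-13)) - 1/1 = (291 - 91) - 1*1 = 200 - 1 = 199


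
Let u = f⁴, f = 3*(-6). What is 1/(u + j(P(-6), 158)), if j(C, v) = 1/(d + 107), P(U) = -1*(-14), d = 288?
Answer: 395/41465521 ≈ 9.5260e-6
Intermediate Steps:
P(U) = 14
j(C, v) = 1/395 (j(C, v) = 1/(288 + 107) = 1/395)
f = -18
u = 104976 (u = (-18)⁴ = 104976)
1/(u + j(P(-6), 158)) = 1/(104976 + 1/395) = 1/(41465521/395) = 395/41465521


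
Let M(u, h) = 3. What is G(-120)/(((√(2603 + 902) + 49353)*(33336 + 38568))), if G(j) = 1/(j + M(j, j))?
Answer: -16451/6830368694682624 + √3505/20491106084047872 ≈ -2.4056e-12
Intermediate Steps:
G(j) = 1/(3 + j) (G(j) = 1/(j + 3) = 1/(3 + j))
G(-120)/(((√(2603 + 902) + 49353)*(33336 + 38568))) = 1/((3 - 120)*(((√(2603 + 902) + 49353)*(33336 + 38568)))) = 1/((-117)*(((√3505 + 49353)*71904))) = -1/(71904*(49353 + √3505))/117 = -1/(117*(3548678112 + 71904*√3505))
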